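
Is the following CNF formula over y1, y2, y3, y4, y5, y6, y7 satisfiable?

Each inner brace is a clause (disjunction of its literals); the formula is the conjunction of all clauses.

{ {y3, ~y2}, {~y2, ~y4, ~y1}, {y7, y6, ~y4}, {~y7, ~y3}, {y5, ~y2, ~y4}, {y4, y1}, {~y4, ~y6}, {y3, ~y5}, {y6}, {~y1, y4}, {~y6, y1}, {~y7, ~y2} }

Unsatisfiable

(y6) alone gives y6 = 1.
(~y4) alone gives y4 = 0.
(y1) alone gives y1 = 1.
Now (~y1) is unsatisfied and unit — conflict.
No assignment satisfies every clause.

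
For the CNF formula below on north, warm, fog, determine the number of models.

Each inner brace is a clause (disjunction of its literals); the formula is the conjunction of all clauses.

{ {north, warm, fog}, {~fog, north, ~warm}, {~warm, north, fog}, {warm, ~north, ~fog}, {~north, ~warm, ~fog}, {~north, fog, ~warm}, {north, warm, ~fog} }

1

There are 2^3 = 8 truth assignments over (north, warm, fog).
Check each against the 7 clauses (columns in the order north, warm, fog):
  F F F  ✗ fails (north | warm | fog)
  F F T  ✗ fails (north | warm | ~fog)
  F T F  ✗ fails (~warm | north | fog)
  F T T  ✗ fails (~fog | north | ~warm)
  T F F  ✓ satisfies all
  T F T  ✗ fails (warm | ~north | ~fog)
  T T F  ✗ fails (~north | fog | ~warm)
  T T T  ✗ fails (~north | ~warm | ~fog)
1 of the 8 rows is a model.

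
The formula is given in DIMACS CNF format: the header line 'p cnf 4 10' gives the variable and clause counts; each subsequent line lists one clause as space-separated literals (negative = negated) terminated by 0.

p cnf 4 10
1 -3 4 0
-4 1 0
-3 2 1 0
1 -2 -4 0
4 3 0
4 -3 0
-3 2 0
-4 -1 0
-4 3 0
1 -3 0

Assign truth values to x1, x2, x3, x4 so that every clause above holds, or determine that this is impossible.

UNSATISFIABLE

Branch on x4: set x4 = False.
From the singleton clause (x3), x3 = True.
That conflicts with the unit clause (¬x3).
So x4 must be the other value — set x4 = True.
From the singleton clause (x1), x1 = True.
That conflicts with the unit clause (¬x1).
Both values of x4 lead to a conflict.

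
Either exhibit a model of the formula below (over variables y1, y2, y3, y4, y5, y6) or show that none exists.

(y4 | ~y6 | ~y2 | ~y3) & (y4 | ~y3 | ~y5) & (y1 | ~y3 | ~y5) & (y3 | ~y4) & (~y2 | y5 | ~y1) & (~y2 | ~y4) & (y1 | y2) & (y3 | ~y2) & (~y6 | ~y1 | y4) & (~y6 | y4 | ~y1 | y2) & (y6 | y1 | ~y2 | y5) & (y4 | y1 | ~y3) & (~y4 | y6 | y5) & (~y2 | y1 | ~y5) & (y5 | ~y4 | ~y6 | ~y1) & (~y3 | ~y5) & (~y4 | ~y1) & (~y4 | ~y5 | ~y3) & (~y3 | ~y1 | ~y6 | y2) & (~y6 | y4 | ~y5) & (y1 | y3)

y1: 1; y2: 0; y3: 1; y4: 0; y5: 0; y6: 0

Try y3 = 1.
Unit clause (~y5) forces y5 = 0.
Try y2 = 0.
Unit clause (y1) forces y1 = 1.
Unit clause (~y4) forces y4 = 0.
Unit clause (~y6) forces y6 = 0.
This assignment satisfies each clause.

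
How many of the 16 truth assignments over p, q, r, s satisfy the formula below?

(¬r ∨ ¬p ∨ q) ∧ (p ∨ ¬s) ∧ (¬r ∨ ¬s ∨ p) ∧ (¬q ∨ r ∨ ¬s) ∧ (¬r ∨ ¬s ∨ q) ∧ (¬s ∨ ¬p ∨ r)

There are 2^4 = 16 truth assignments over (p, q, r, s).
Check each against the 6 clauses (columns in the order p, q, r, s):
  F F F F  ✓ satisfies all
  F F F T  ✗ fails (p ∨ ¬s)
  F F T F  ✓ satisfies all
  F F T T  ✗ fails (p ∨ ¬s)
  F T F F  ✓ satisfies all
  F T F T  ✗ fails (p ∨ ¬s)
  F T T F  ✓ satisfies all
  F T T T  ✗ fails (p ∨ ¬s)
  T F F F  ✓ satisfies all
  T F F T  ✗ fails (¬s ∨ ¬p ∨ r)
  T F T F  ✗ fails (¬r ∨ ¬p ∨ q)
  T F T T  ✗ fails (¬r ∨ ¬p ∨ q)
  T T F F  ✓ satisfies all
  T T F T  ✗ fails (¬q ∨ r ∨ ¬s)
  T T T F  ✓ satisfies all
  T T T T  ✓ satisfies all
8 of the 16 rows are models.

8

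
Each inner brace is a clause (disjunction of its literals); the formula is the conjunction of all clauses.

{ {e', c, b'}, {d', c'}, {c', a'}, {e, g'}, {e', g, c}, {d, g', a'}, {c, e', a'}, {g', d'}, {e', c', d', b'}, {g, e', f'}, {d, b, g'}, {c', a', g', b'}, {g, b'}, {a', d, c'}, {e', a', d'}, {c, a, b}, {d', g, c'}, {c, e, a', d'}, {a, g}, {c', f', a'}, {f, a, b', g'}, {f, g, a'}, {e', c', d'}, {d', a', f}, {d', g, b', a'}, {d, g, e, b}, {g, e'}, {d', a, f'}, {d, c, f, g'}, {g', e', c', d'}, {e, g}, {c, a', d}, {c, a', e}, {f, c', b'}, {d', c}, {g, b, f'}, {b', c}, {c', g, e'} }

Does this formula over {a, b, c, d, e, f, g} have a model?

Yes

Branch on d: set d = 0.
Branch on c: set c = 1.
From the singleton clause (a'), a = 0.
From the singleton clause (g), g = 1.
From the singleton clause (e), e = 1.
From the singleton clause (b), b = 1.
From the singleton clause (f), f = 1.
All clauses are satisfied.
A satisfying assignment: a ↦ 0,  b ↦ 1,  c ↦ 1,  d ↦ 0,  e ↦ 1,  f ↦ 1,  g ↦ 1.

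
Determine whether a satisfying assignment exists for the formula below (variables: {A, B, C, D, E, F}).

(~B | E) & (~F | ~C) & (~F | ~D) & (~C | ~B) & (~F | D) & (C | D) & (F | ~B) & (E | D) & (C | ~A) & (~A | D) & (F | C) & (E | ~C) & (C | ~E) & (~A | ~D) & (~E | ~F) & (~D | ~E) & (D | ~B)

Satisfiable

Suppose B = 0.
Suppose F = 0.
From the singleton clause (C), C = 1.
From the singleton clause (E), E = 1.
From the singleton clause (~D), D = 0.
From the singleton clause (~A), A = 0.
All clauses are satisfied.
A satisfying assignment: A ↦ 0; B ↦ 0; C ↦ 1; D ↦ 0; E ↦ 1; F ↦ 0.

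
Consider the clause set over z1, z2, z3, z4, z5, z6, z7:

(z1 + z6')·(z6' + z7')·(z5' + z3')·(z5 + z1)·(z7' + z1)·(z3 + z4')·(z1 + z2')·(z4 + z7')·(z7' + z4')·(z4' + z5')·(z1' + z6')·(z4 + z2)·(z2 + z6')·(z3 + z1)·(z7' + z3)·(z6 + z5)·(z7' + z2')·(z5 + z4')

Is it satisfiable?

Suppose z1 = 1.
Unit clause (z6') forces z6 = 0.
Unit clause (z5) forces z5 = 1.
Unit clause (z3') forces z3 = 0.
Unit clause (z4') forces z4 = 0.
Unit clause (z7') forces z7 = 0.
Unit clause (z2) forces z2 = 1.
Every clause now holds.
A satisfying assignment: z1 ↦ 1, z2 ↦ 1, z3 ↦ 0, z4 ↦ 0, z5 ↦ 1, z6 ↦ 0, z7 ↦ 0.

Satisfiable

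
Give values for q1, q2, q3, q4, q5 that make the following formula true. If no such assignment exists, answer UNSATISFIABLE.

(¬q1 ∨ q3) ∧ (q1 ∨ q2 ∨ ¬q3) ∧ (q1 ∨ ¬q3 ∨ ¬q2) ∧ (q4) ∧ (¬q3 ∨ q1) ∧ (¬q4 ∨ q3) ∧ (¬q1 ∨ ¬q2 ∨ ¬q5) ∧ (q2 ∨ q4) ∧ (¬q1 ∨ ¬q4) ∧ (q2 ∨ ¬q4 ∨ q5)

The clause (q4) is unit, so q4 = True.
The clause (q3) is unit, so q3 = True.
The clause (q1) is unit, so q1 = True.
That conflicts with the unit clause (¬q1).

UNSATISFIABLE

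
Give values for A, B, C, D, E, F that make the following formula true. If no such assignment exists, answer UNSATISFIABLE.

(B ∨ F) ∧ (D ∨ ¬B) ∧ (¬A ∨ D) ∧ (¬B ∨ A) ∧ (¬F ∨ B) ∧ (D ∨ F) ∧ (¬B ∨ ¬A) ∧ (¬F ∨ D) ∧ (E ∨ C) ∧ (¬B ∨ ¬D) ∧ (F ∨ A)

Case B = True:
From the singleton clause (D), D = True.
But (¬D) is also a unit clause — contradiction.
That branch fails; take B = False instead.
From the singleton clause (F), F = True.
But (¬F) is also a unit clause — contradiction.
Neither B = True nor B = False works.

UNSATISFIABLE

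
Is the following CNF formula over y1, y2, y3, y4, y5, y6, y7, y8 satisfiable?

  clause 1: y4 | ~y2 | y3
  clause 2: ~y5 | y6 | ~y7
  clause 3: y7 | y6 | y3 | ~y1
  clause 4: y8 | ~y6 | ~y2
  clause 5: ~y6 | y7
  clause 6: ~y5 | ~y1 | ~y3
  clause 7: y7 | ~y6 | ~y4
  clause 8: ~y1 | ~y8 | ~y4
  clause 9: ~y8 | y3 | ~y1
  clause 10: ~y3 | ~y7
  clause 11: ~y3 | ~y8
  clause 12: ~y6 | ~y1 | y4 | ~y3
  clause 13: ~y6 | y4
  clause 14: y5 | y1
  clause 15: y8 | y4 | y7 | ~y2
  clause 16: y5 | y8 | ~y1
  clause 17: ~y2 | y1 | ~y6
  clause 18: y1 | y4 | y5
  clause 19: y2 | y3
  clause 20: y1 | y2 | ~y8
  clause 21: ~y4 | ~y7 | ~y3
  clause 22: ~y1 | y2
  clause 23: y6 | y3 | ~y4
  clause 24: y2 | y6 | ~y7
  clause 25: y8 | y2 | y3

Branch on y6: set y6 = 0.
Branch on y5: set y5 = 1.
Unit clause (~y7) forces y7 = 0.
Branch on y3: set y3 = 1.
Unit clause (~y1) forces y1 = 0.
Unit clause (~y8) forces y8 = 0.
Branch on y4: set y4 = 1.
All clauses hold; y2 can take either value.
A satisfying assignment: y1=0, y2=1, y3=1, y4=1, y5=1, y6=0, y7=0, y8=0.

Yes, satisfiable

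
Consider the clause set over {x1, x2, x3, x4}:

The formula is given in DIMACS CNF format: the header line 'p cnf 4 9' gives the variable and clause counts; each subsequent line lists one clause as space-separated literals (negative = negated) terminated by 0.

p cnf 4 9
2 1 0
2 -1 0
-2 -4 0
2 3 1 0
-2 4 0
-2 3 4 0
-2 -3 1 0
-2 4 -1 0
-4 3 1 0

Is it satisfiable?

Case x2 = True:
Unit clause (¬x4) forces x4 = False.
But (x4) is also a unit clause — contradiction.
So x2 must be the other value — set x2 = False.
Unit clause (x1) forces x1 = True.
But (¬x1) is also a unit clause — contradiction.
Neither x2 = True nor x2 = False works.
No assignment satisfies every clause.

No, unsatisfiable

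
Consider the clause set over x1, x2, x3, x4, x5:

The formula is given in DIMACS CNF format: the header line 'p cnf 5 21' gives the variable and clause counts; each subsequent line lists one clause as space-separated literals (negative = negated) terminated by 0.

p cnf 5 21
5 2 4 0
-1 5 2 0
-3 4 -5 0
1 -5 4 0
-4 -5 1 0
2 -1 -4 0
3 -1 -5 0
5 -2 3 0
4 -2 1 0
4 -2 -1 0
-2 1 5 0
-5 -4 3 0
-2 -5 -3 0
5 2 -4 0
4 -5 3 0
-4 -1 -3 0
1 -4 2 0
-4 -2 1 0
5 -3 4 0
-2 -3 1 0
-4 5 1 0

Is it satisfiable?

No, unsatisfiable

Suppose x5 = True.
Suppose x3 = False.
From the singleton clause (¬x1), x1 = False.
From the singleton clause (x4), x4 = True.
That conflicts with the unit clause (¬x4).
Undo x3 and try x3 = True.
From the singleton clause (x4), x4 = True.
From the singleton clause (x1), x1 = True.
That conflicts with the unit clause (¬x1).
Either choice for x3 ends in contradiction.
Undo x5 and try x5 = False.
Suppose x2 = True.
From the singleton clause (x3), x3 = True.
From the singleton clause (x1), x1 = True.
From the singleton clause (x4), x4 = True.
That conflicts with the unit clause (¬x4).
Undo x2 and try x2 = False.
From the singleton clause (x4), x4 = True.
That conflicts with the unit clause (¬x4).
Either choice for x2 ends in contradiction.
Either choice for x5 ends in contradiction.
No assignment satisfies every clause.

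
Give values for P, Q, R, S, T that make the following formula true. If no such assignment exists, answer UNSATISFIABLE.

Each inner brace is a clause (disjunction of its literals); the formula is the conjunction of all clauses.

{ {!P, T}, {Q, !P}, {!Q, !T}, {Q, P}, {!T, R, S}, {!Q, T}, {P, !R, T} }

Suppose P = false.
The clause (Q) is unit, so Q = true.
The clause (!T) is unit, so T = false.
Now (T) is unsatisfied and unit — conflict.
That branch fails; take P = true instead.
The clause (T) is unit, so T = true.
The clause (Q) is unit, so Q = true.
Now (!Q) is unsatisfied and unit — conflict.
Either choice for P ends in contradiction.

UNSATISFIABLE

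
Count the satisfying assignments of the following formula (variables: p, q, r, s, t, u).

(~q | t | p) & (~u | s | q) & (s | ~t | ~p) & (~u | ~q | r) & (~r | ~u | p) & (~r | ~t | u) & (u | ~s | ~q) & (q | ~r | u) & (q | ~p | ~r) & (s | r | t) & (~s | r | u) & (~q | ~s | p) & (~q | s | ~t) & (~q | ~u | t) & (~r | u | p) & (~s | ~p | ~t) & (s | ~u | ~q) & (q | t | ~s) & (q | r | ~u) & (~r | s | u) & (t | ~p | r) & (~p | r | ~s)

There are 2^6 = 64 truth assignments over (p, q, r, s, t, u).
Split on q. With q = 1, the clauses containing q are satisfied and ~q drops from the rest; 0 of the 2^5 = 32 assignments to the other variables satisfy what remains.
With q = 0, by the same count on the reduced clause set, 1 assignment works.
Total: 0 + 1 = 1.

1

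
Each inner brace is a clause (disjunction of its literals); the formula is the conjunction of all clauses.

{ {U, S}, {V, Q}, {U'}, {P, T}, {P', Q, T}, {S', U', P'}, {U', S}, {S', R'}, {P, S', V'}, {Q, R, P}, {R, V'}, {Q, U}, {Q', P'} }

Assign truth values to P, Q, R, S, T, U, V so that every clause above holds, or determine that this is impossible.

The clause (U') is unit, so U = 0.
The clause (S) is unit, so S = 1.
The clause (R') is unit, so R = 0.
The clause (V') is unit, so V = 0.
The clause (Q) is unit, so Q = 1.
The clause (P') is unit, so P = 0.
The clause (T) is unit, so T = 1.
This assignment satisfies each clause.

P ↦ 0,  Q ↦ 1,  R ↦ 0,  S ↦ 1,  T ↦ 1,  U ↦ 0,  V ↦ 0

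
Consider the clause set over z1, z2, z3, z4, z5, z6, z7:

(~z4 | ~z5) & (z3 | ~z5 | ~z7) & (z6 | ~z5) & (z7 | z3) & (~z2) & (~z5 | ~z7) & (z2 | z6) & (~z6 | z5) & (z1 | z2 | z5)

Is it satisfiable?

Unit clause (~z2) forces z2 = 0.
Unit clause (z6) forces z6 = 1.
Unit clause (z5) forces z5 = 1.
Unit clause (~z4) forces z4 = 0.
Unit clause (~z7) forces z7 = 0.
Unit clause (z3) forces z3 = 1.
No clause remains; z1 is free.
A satisfying assignment: z1=0; z2=0; z3=1; z4=0; z5=1; z6=1; z7=0.

Satisfiable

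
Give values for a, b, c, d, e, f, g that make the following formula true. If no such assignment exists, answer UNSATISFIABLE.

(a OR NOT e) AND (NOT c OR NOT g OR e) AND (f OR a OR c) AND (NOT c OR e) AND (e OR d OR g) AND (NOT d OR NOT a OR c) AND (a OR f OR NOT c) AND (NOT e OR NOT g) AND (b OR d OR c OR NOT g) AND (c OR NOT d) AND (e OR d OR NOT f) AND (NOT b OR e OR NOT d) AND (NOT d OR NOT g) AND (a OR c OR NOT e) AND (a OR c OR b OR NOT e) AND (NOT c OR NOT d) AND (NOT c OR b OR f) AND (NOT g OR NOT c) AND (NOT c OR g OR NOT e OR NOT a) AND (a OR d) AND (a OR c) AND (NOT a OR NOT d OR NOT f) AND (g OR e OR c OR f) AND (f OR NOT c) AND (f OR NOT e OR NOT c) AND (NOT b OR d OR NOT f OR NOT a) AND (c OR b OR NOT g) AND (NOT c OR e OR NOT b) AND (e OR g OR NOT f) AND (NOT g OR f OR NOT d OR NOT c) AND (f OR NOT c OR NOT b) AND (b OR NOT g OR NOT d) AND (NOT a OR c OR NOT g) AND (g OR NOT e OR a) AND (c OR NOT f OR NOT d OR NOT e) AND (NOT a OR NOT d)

a=true,  b=false,  c=false,  d=false,  e=true,  f=false,  g=false

Branch on a: set a = true.
(NOT d) alone gives d = false.
Branch on c: set c = false.
(NOT g) alone gives g = false.
(e) alone gives e = true.
Branch on b: set b = false.
No clause remains; f is free.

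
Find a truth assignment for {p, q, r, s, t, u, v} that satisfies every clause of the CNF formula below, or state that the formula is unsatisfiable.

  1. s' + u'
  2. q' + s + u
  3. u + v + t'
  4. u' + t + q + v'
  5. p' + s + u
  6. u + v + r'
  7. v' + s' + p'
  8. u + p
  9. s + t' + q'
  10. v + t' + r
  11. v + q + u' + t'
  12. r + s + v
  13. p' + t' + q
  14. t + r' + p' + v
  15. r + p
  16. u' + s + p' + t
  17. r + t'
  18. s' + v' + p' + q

p: 0; q: 0; r: 1; s: 0; t: 1; u: 1; v: 1

Suppose s = 0.
Suppose q = 0.
Suppose p = 0.
From the singleton clause (u), u = 1.
From the singleton clause (r), r = 1.
Suppose t = 1.
From the singleton clause (v), v = 1.
Every clause now holds.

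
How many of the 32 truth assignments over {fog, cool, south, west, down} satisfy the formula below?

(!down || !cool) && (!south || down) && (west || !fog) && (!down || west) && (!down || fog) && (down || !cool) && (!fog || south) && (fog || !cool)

3

There are 2^5 = 32 truth assignments over (fog, cool, south, west, down).
Split on fog. With fog = true, the clauses containing fog are satisfied and !fog drops from the rest; 1 of the 2^4 = 16 assignments to the other variables satisfy what remains.
With fog = false, by the same count on the reduced clause set, 2 assignments work.
(One model: fog=F, cool=F, south=F, west=F, down=F.)
Total: 1 + 2 = 3.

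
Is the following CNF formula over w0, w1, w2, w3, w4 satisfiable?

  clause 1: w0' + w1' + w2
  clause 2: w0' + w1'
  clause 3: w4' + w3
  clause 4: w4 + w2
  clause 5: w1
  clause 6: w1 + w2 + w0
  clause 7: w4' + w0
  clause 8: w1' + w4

No

The clause (w1) is unit, so w1 = 1.
The clause (w0') is unit, so w0 = 0.
The clause (w4') is unit, so w4 = 0.
That conflicts with the unit clause (w4).
No assignment satisfies every clause.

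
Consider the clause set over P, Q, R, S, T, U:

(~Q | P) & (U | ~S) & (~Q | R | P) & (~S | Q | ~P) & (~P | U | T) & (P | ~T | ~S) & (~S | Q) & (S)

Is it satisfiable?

Yes, satisfiable

Unit clause (S) forces S = 1.
Unit clause (U) forces U = 1.
Unit clause (Q) forces Q = 1.
Unit clause (P) forces P = 1.
All clauses hold; R, T can take either value.
A satisfying assignment: P: 1,  Q: 1,  R: 0,  S: 1,  T: 1,  U: 1.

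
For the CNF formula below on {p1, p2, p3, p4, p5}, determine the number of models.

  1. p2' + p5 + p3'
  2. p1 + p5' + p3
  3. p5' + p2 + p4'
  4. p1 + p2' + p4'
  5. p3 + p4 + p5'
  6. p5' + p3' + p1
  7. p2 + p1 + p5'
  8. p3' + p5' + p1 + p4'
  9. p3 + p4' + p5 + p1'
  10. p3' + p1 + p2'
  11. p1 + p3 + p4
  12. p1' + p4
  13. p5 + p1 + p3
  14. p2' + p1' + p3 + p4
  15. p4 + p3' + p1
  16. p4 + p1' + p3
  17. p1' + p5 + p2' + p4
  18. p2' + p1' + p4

There are 2^5 = 32 truth assignments over (p1, p2, p3, p4, p5).
Split on p1. With p1 = 1, the clauses containing p1 are satisfied and p1' drops from the rest; 3 of the 2^4 = 16 assignments to the other variables satisfy what remains.
With p1 = 0, by the same count on the reduced clause set, 1 assignment works.
(One model: p1=F, p2=F, p3=T, p4=T, p5=F.)
Total: 3 + 1 = 4.

4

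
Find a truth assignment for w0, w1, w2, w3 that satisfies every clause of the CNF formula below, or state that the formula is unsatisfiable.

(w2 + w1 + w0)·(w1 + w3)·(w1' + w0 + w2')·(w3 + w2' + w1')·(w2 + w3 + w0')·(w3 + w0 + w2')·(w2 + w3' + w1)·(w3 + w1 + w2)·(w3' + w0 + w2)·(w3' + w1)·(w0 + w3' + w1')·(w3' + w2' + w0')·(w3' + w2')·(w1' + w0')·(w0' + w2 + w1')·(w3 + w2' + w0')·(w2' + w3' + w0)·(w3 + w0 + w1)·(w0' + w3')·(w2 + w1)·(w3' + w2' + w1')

Suppose w1 = 1.
Unit clause (w0') forces w0 = 0.
Unit clause (w2') forces w2 = 0.
Unit clause (w3') forces w3 = 0.
This assignment satisfies each clause.

w0 ↦ 0, w1 ↦ 1, w2 ↦ 0, w3 ↦ 0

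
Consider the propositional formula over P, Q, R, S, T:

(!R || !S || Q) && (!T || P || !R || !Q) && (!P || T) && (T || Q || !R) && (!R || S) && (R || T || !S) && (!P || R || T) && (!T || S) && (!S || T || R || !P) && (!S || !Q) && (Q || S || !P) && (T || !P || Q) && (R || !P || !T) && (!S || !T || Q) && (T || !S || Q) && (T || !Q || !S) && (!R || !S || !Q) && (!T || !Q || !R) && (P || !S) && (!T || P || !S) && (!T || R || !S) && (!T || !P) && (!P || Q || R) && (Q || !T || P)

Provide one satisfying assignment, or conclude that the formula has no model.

Try P = false.
The clause (!S) is unit, so S = false.
The clause (!R) is unit, so R = false.
The clause (!T) is unit, so T = false.
No clause remains; Q is free.

P: false; Q: false; R: false; S: false; T: false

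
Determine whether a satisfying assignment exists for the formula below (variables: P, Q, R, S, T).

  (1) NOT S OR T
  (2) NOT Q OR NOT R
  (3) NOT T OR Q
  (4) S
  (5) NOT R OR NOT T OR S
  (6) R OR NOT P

The clause (S) is unit, so S = true.
The clause (T) is unit, so T = true.
The clause (Q) is unit, so Q = true.
The clause (NOT R) is unit, so R = false.
The clause (NOT P) is unit, so P = false.
This assignment satisfies each clause.
A satisfying assignment: P: false, Q: true, R: false, S: true, T: true.

Satisfiable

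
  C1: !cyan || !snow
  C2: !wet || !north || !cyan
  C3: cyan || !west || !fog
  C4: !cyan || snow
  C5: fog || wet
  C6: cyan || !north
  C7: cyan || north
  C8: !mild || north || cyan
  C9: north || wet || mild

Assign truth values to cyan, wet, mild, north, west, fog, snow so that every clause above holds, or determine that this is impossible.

Branch on cyan: set cyan = false.
Unit clause (!north) forces north = false.
That conflicts with the unit clause (north).
That branch fails; take cyan = true instead.
Unit clause (!snow) forces snow = false.
That conflicts with the unit clause (snow).
Both values of cyan lead to a conflict.

UNSATISFIABLE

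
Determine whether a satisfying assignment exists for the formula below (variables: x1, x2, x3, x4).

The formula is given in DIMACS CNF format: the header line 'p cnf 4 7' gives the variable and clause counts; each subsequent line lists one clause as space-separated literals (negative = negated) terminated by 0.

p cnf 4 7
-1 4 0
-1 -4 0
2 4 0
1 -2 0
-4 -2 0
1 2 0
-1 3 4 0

Case x1 = False:
(¬x2) alone gives x2 = False.
But (x2) is also a unit clause — contradiction.
So x1 must be the other value — set x1 = True.
(x4) alone gives x4 = True.
But (¬x4) is also a unit clause — contradiction.
Either choice for x1 ends in contradiction.
No assignment satisfies every clause.

Unsatisfiable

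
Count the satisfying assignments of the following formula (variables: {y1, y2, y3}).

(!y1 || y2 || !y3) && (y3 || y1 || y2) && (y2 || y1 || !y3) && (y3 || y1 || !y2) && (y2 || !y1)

3

There are 2^3 = 8 truth assignments over (y1, y2, y3).
Check each against the 5 clauses (columns in the order y1, y2, y3):
  F F F  ✗ fails (y3 || y1 || y2)
  F F T  ✗ fails (y2 || y1 || !y3)
  F T F  ✗ fails (y3 || y1 || !y2)
  F T T  ✓ satisfies all
  T F F  ✗ fails (y2 || !y1)
  T F T  ✗ fails (!y1 || y2 || !y3)
  T T F  ✓ satisfies all
  T T T  ✓ satisfies all
3 of the 8 rows are models.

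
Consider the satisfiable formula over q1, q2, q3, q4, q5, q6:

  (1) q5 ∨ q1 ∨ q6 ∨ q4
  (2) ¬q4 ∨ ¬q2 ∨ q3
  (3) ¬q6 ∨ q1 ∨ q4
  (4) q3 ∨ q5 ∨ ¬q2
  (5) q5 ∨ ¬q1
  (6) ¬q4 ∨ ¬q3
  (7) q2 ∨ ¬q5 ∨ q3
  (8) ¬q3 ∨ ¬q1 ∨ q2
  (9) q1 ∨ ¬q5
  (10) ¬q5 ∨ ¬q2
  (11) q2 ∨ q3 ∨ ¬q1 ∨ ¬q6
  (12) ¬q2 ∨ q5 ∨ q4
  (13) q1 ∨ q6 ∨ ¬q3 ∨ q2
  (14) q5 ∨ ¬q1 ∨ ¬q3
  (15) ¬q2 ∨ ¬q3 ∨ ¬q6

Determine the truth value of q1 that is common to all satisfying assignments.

Suppose q1 = True.
The clause (q5) is unit, so q5 = True.
The clause (¬q2) is unit, so q2 = False.
The clause (q3) is unit, so q3 = True.
Now (¬q3) is unsatisfied and unit — conflict.
So every satisfying assignment has q1 = False.

False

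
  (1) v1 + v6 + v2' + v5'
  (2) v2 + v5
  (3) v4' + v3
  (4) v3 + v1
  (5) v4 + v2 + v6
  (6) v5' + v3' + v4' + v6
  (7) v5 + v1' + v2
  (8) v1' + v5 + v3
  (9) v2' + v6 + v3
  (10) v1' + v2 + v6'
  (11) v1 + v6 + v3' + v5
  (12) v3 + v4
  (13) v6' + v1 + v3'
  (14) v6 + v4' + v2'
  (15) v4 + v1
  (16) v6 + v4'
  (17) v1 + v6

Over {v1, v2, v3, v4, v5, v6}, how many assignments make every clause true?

6

There are 2^6 = 64 truth assignments over (v1, v2, v3, v4, v5, v6).
Split on v6. With v6 = 1, the clauses containing v6 are satisfied and v6' drops from the rest; 4 of the 2^5 = 32 assignments to the other variables satisfy what remains.
With v6 = 0, by the same count on the reduced clause set, 2 assignments work.
(One model: v1=T, v2=T, v3=T, v4=F, v5=F, v6=F.)
Total: 4 + 2 = 6.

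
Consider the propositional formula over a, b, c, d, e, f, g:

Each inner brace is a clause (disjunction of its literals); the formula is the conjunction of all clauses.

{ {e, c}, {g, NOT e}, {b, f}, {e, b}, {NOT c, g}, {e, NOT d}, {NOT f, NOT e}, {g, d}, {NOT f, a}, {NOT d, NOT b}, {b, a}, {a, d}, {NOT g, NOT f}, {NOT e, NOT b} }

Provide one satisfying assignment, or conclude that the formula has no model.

a=true,  b=true,  c=true,  d=false,  e=false,  f=false,  g=true

Case e = false:
The clause (c) is unit, so c = true.
The clause (b) is unit, so b = true.
The clause (g) is unit, so g = true.
The clause (NOT d) is unit, so d = false.
The clause (a) is unit, so a = true.
The clause (NOT f) is unit, so f = false.
All clauses are satisfied.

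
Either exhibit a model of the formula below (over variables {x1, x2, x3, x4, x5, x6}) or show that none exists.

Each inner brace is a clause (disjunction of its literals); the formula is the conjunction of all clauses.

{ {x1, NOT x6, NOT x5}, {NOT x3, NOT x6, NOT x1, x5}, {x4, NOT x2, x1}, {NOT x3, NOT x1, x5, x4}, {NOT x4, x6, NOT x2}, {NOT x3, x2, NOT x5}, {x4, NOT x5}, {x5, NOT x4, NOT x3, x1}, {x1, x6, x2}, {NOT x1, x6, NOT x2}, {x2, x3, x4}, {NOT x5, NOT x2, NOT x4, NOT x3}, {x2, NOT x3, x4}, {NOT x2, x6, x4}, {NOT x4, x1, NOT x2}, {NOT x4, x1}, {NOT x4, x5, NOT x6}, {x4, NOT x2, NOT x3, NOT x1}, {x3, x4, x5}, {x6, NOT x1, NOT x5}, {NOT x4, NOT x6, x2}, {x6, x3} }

Try x4 = true.
The clause (x1) is unit, so x1 = true.
Try x6 = false.
The clause (NOT x2) is unit, so x2 = false.
The clause (NOT x5) is unit, so x5 = false.
The clause (x3) is unit, so x3 = true.
This assignment satisfies each clause.

x1: true, x2: false, x3: true, x4: true, x5: false, x6: false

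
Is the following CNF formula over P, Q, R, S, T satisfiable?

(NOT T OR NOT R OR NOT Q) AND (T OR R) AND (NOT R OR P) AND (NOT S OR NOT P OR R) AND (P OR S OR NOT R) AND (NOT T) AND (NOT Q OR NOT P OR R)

Yes

(NOT T) alone gives T = false.
(R) alone gives R = true.
(P) alone gives P = true.
Every clause is now satisfied; Q, S are unconstrained.
A satisfying assignment: P: true; Q: true; R: true; S: false; T: false.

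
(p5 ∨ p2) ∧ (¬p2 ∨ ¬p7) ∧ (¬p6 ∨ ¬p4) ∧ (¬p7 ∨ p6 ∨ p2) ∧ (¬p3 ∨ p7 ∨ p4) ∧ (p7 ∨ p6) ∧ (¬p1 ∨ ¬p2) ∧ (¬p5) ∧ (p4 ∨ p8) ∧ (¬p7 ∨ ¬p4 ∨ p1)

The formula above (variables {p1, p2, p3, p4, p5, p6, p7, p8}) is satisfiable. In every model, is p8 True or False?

Suppose p8 = False.
Unit clause (¬p5) forces p5 = False.
Unit clause (p2) forces p2 = True.
Unit clause (¬p7) forces p7 = False.
Unit clause (p6) forces p6 = True.
Unit clause (¬p4) forces p4 = False.
That conflicts with the unit clause (p4).
So every satisfying assignment has p8 = True.

True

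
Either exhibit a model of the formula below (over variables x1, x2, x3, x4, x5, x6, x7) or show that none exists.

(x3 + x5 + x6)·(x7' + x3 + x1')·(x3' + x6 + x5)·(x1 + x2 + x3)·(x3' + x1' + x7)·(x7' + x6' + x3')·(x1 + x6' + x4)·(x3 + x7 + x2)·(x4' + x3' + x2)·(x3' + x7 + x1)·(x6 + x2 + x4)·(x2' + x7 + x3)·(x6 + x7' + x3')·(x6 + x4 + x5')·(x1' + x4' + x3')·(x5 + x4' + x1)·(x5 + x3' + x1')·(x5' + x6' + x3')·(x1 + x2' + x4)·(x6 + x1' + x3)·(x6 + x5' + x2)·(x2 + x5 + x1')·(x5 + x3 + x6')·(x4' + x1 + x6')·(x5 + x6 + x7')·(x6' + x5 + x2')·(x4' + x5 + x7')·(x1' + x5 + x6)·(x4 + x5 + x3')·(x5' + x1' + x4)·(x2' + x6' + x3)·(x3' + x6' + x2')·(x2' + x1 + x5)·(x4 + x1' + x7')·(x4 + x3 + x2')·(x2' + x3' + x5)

x1=0; x2=1; x3=0; x4=1; x5=1; x6=0; x7=1

Suppose x3 = 0.
Suppose x5 = 1.
Suppose x7 = 1.
Unit clause (x1') forces x1 = 0.
Unit clause (x2) forces x2 = 1.
Unit clause (x4) forces x4 = 1.
Unit clause (x6') forces x6 = 0.
This assignment satisfies each clause.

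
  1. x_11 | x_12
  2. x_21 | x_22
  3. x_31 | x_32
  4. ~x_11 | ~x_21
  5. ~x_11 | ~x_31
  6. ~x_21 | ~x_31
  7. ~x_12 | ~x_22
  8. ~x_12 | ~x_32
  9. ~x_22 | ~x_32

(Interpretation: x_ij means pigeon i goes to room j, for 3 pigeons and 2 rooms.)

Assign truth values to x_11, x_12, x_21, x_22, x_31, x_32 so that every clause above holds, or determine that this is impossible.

Suppose x_11 = 1.
From the singleton clause (~x_21), x_21 = 0.
From the singleton clause (x_22), x_22 = 1.
From the singleton clause (~x_31), x_31 = 0.
From the singleton clause (x_32), x_32 = 1.
That conflicts with the unit clause (~x_32).
So x_11 must be the other value — set x_11 = 0.
From the singleton clause (x_12), x_12 = 1.
From the singleton clause (~x_22), x_22 = 0.
From the singleton clause (x_21), x_21 = 1.
From the singleton clause (~x_31), x_31 = 0.
From the singleton clause (x_32), x_32 = 1.
That conflicts with the unit clause (~x_32).
Either choice for x_11 ends in contradiction.

UNSATISFIABLE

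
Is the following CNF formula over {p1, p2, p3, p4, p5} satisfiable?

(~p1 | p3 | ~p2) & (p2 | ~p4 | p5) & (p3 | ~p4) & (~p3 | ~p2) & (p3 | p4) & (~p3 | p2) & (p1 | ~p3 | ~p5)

No, unsatisfiable

Case p3 = 1:
(~p2) alone gives p2 = 0.
Now (p2) is unsatisfied and unit — conflict.
Undo p3 and try p3 = 0.
(~p4) alone gives p4 = 0.
Now (p4) is unsatisfied and unit — conflict.
Both values of p3 lead to a conflict.
No assignment satisfies every clause.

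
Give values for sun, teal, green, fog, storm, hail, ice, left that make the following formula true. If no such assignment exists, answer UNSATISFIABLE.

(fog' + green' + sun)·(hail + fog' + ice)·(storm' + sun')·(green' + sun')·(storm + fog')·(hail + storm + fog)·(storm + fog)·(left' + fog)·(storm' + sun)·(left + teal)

UNSATISFIABLE

Try storm = 0.
(fog') alone gives fog = 0.
But (fog) is also a unit clause — contradiction.
That branch fails; take storm = 1 instead.
(sun') alone gives sun = 0.
But (sun) is also a unit clause — contradiction.
Neither storm = 1 nor storm = 0 works.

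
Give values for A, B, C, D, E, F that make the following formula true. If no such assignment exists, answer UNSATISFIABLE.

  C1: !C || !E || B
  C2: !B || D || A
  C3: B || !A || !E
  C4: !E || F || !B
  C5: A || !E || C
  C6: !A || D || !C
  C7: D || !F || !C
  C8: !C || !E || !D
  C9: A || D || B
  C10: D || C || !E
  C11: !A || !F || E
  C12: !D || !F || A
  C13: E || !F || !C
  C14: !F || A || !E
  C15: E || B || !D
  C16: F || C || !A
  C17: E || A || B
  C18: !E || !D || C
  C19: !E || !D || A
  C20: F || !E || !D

A: false, B: true, C: false, D: true, E: false, F: false

Suppose C = false.
Suppose A = false.
From the singleton clause (!E), E = false.
From the singleton clause (B), B = true.
From the singleton clause (D), D = true.
From the singleton clause (!F), F = false.
Every clause now holds.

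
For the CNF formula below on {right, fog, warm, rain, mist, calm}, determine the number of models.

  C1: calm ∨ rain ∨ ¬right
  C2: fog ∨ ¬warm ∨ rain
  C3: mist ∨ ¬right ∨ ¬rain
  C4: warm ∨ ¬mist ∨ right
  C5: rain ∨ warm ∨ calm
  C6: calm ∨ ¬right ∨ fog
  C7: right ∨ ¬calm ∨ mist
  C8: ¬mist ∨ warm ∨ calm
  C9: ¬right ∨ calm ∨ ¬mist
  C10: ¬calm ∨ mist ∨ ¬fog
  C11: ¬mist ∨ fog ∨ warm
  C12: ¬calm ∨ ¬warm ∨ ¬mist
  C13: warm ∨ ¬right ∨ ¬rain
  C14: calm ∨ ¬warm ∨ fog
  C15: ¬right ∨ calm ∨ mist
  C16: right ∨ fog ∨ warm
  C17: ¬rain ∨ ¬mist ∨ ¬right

7

There are 2^6 = 64 truth assignments over (right, fog, warm, rain, mist, calm).
Split on rain. With rain = True, the clauses containing rain are satisfied and ¬rain drops from the rest; 3 of the 2^5 = 32 assignments to the other variables satisfy what remains.
With rain = False, by the same count on the reduced clause set, 4 assignments work.
(One model: right=F, fog=T, warm=F, rain=T, mist=F, calm=F.)
Total: 3 + 4 = 7.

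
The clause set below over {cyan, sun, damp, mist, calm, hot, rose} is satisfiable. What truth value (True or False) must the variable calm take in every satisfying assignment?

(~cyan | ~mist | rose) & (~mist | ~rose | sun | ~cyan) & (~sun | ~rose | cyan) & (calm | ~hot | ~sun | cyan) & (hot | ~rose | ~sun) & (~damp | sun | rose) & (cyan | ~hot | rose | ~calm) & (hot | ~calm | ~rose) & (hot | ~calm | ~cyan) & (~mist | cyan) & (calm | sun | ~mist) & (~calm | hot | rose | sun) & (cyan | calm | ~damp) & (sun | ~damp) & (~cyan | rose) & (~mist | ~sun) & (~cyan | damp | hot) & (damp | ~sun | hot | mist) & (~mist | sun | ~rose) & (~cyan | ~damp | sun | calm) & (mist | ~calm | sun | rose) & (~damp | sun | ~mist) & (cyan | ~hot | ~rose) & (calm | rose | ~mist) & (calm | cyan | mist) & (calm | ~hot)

True

Suppose calm = 0.
Unit clause (~hot) forces hot = 0.
Try rose = 0.
Unit clause (~cyan) forces cyan = 0.
Unit clause (~mist) forces mist = 0.
Now (mist) is unsatisfied and unit — conflict.
So rose must be the other value — set rose = 1.
Unit clause (~sun) forces sun = 0.
Unit clause (~mist) forces mist = 0.
Unit clause (~damp) forces damp = 0.
Unit clause (~cyan) forces cyan = 0.
Now (cyan) is unsatisfied and unit — conflict.
Either choice for rose ends in contradiction.
So every satisfying assignment has calm = True.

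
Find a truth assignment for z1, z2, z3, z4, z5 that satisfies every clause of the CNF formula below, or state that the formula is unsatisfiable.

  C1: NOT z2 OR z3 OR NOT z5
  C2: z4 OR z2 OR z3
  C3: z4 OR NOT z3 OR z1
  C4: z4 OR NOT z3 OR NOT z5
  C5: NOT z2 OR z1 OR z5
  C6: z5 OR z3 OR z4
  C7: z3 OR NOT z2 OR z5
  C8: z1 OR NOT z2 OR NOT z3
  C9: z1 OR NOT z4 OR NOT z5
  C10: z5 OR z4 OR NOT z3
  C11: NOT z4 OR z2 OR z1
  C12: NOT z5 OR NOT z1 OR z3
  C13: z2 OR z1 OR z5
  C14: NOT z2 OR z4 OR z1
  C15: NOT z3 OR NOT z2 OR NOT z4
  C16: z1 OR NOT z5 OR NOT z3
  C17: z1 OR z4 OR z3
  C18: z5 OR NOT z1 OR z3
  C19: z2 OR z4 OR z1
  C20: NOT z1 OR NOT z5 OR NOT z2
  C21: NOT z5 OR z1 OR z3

z1=true,  z2=false,  z3=true,  z4=true,  z5=false

Branch on z2: set z2 = false.
Branch on z4: set z4 = true.
(z1) alone gives z1 = true.
Branch on z5: set z5 = false.
(z3) alone gives z3 = true.
All clauses are satisfied.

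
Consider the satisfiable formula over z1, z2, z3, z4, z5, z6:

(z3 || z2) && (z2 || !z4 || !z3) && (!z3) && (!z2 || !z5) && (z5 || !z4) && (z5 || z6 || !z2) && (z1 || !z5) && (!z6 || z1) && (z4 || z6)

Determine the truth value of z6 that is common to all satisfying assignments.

Suppose z6 = false.
The clause (!z3) is unit, so z3 = false.
The clause (z2) is unit, so z2 = true.
The clause (!z5) is unit, so z5 = false.
That conflicts with the unit clause (z5).
So every satisfying assignment has z6 = True.

True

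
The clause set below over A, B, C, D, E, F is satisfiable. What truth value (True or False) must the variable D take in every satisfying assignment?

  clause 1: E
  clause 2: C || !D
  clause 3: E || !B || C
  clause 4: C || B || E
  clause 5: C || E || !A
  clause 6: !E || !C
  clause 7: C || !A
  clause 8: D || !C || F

Suppose D = true.
Unit clause (E) forces E = true.
Unit clause (C) forces C = true.
That conflicts with the unit clause (!C).
So every satisfying assignment has D = False.

False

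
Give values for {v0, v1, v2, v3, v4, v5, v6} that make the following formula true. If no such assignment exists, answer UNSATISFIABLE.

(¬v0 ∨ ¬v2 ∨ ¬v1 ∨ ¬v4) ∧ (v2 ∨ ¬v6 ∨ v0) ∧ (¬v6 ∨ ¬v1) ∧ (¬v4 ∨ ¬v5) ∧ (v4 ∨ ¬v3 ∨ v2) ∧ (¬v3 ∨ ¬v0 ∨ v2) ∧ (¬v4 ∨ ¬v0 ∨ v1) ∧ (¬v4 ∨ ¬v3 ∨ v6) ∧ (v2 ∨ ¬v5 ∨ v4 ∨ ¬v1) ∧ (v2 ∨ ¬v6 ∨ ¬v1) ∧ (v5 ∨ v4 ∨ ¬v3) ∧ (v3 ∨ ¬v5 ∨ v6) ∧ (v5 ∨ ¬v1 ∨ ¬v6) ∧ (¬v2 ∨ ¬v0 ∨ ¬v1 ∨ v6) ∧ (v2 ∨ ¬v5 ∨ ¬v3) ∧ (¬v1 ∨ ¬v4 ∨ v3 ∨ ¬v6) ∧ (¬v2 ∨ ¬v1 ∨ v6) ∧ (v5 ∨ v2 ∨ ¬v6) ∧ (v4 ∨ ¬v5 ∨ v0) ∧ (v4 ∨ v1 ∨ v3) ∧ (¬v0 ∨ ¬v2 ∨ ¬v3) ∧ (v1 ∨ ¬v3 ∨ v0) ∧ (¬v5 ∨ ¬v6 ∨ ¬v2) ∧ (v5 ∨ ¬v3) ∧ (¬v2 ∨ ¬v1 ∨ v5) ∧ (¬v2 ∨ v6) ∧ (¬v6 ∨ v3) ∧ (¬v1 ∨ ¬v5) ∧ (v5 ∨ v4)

Try v6 = False.
From the singleton clause (¬v2), v2 = False.
Try v4 = True.
From the singleton clause (¬v5), v5 = False.
From the singleton clause (¬v3), v3 = False.
Try v0 = True.
From the singleton clause (v1), v1 = True.
Every clause now holds.

v0: True,  v1: True,  v2: False,  v3: False,  v4: True,  v5: False,  v6: False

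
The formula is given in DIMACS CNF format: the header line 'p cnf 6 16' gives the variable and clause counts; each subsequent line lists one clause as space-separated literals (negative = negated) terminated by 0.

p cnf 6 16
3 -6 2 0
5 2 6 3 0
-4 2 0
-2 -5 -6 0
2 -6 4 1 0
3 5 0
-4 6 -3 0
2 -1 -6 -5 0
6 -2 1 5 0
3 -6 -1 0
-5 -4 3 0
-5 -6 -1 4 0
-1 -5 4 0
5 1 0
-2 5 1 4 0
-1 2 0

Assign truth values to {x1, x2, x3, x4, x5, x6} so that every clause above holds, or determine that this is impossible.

x1=True, x2=True, x3=True, x4=True, x5=False, x6=True

Try x4 = True.
From the singleton clause (x2), x2 = True.
Try x5 = False.
From the singleton clause (x3), x3 = True.
From the singleton clause (x6), x6 = True.
From the singleton clause (x1), x1 = True.
Every clause now holds.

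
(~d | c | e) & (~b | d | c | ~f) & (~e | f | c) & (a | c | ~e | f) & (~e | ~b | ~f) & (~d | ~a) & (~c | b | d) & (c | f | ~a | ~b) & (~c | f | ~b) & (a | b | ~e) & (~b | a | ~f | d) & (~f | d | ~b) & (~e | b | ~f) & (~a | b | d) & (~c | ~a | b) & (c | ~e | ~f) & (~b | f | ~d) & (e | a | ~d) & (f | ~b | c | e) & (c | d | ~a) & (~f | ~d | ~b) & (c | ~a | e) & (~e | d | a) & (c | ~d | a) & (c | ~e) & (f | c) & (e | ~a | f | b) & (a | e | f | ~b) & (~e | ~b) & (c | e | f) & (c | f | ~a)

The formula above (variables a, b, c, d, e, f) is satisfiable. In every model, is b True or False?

Suppose b = 1.
(~e) alone gives e = 0.
Branch on d: set d = 0.
(~f) alone gives f = 0.
(~c) alone gives c = 0.
That conflicts with the unit clause (c).
So d must be the other value — set d = 1.
(c) alone gives c = 1.
(~a) alone gives a = 0.
That conflicts with the unit clause (a).
Both values of d lead to a conflict.
So every satisfying assignment has b = False.

False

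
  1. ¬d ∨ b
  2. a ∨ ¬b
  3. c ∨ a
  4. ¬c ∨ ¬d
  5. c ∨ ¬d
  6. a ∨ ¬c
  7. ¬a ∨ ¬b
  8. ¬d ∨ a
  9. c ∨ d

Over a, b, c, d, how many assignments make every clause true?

1

There are 2^4 = 16 truth assignments over (a, b, c, d).
Split on c. With c = True, the clauses containing c are satisfied and ¬c drops from the rest; 1 of the 2^3 = 8 assignments to the other variables satisfy what remains.
With c = False, by the same count on the reduced clause set, 0 assignments work.
(One model: a=T, b=F, c=T, d=F.)
Total: 1 + 0 = 1.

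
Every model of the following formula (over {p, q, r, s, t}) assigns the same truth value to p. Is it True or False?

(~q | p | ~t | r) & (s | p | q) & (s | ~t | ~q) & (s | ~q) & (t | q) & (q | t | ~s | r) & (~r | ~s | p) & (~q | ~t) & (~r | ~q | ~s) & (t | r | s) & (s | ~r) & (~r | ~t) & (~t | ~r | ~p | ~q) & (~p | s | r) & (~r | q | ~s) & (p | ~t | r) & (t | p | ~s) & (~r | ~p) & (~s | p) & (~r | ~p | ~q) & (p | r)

True

Suppose p = 0.
The clause (~s) is unit, so s = 0.
The clause (q) is unit, so q = 1.
That conflicts with the unit clause (~q).
So every satisfying assignment has p = True.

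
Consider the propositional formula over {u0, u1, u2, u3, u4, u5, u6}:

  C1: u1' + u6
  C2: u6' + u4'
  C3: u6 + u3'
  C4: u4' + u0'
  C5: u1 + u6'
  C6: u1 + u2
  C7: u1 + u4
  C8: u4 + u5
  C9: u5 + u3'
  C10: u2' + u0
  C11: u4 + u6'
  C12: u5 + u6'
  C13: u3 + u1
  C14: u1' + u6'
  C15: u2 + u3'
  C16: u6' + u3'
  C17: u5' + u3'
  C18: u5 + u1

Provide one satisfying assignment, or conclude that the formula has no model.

UNSATISFIABLE

Suppose u1 = 0.
Unit clause (u6') forces u6 = 0.
Unit clause (u3') forces u3 = 0.
That conflicts with the unit clause (u3).
Backtrack on u1: now try u1 = 1.
Unit clause (u6) forces u6 = 1.
That conflicts with the unit clause (u6').
Both values of u1 lead to a conflict.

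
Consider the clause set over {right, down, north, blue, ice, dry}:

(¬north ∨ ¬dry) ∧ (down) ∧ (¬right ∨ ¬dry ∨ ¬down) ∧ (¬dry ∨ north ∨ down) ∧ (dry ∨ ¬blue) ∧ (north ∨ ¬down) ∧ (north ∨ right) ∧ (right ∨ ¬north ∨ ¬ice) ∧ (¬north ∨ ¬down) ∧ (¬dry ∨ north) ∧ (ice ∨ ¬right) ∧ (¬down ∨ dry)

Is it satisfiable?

From the singleton clause (down), down = True.
From the singleton clause (north), north = True.
That conflicts with the unit clause (¬north).
No assignment satisfies every clause.

Unsatisfiable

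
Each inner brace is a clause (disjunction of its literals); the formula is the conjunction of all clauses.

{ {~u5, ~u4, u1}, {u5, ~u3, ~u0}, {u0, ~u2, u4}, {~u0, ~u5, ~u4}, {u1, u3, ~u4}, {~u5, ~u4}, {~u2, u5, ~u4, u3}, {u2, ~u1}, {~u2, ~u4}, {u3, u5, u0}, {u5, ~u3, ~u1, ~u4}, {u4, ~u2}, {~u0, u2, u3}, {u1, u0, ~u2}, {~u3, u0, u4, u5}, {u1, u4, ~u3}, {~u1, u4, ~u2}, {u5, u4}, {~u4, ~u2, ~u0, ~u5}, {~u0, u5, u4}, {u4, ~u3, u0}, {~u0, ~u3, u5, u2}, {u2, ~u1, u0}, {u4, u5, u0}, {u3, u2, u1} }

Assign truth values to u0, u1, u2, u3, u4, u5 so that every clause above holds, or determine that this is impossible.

u0=0,  u1=0,  u2=0,  u3=1,  u4=1,  u5=0

Suppose u5 = 0.
The clause (u4) is unit, so u4 = 1.
The clause (~u2) is unit, so u2 = 0.
The clause (~u1) is unit, so u1 = 0.
The clause (u3) is unit, so u3 = 1.
The clause (~u0) is unit, so u0 = 0.
All clauses are satisfied.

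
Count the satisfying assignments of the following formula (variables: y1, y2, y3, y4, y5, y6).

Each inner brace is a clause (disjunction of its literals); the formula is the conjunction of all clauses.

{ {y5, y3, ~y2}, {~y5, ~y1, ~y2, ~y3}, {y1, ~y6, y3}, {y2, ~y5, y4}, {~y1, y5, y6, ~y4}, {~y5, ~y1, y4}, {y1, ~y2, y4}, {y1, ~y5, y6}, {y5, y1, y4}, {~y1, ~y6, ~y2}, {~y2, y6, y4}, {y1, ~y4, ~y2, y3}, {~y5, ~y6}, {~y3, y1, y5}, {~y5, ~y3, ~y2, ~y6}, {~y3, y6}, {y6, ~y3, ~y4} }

There are 2^6 = 64 truth assignments over (y1, y2, y3, y4, y5, y6).
Split on y2. With y2 = 1, the clauses containing y2 are satisfied and ~y2 drops from the rest; 1 of the 2^5 = 32 assignments to the other variables satisfy what remains.
With y2 = 0, by the same count on the reduced clause set, 7 assignments work.
Total: 1 + 7 = 8.

8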